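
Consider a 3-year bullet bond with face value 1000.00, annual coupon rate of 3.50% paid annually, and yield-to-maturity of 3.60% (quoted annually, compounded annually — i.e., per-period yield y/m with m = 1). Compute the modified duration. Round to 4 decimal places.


Coupon per period c = face * coupon_rate / m = 35.000000
Periods per year m = 1; per-period yield y/m = 0.036000
Number of cashflows N = 3
Cashflows (t years, CF_t, discount factor 1/(1+y/m)^(m*t), PV):
  t = 1.0000: CF_t = 35.000000, DF = 0.965251, PV = 33.783784
  t = 2.0000: CF_t = 35.000000, DF = 0.931709, PV = 32.609830
  t = 3.0000: CF_t = 1035.000000, DF = 0.899333, PV = 930.810092
Price P = sum_t PV_t = 997.203706
First compute Macaulay numerator sum_t t * PV_t:
  t * PV_t at t = 1.0000: 33.783784
  t * PV_t at t = 2.0000: 65.219660
  t * PV_t at t = 3.0000: 2792.430277
Macaulay duration D = 2891.433721 / 997.203706 = 2.899542
Modified duration = D / (1 + y/m) = 2.899542 / (1 + 0.036000) = 2.798785

Answer: Modified duration = 2.7988


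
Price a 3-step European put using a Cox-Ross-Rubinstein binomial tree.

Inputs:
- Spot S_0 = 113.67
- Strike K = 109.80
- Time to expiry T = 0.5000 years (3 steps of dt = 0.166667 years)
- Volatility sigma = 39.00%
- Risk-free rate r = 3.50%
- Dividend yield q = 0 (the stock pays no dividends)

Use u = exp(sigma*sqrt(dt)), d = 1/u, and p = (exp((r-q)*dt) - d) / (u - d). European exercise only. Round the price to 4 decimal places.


Answer: Price = V(0,0) = 10.4076

Derivation:
dt = T/N = 0.166667
u = exp(sigma*sqrt(dt)) = 1.172592; d = 1/u = 0.852811
p = (exp((r-q)*dt) - d) / (u - d) = 0.478575
Discount per step: exp(-r*dt) = 0.994184
Stock lattice S(k, i) with i counting down-moves:
  k=0: S(0,0) = 113.6700
  k=1: S(1,0) = 133.2886; S(1,1) = 96.9391
  k=2: S(2,0) = 156.2931; S(2,1) = 113.6700; S(2,2) = 82.6707
  k=3: S(3,0) = 183.2681; S(3,1) = 133.2886; S(3,2) = 96.9391; S(3,3) = 70.5026
Terminal payoffs V(N, i) = max(K - S_T, 0):
  V(3,0) = 0.000000; V(3,1) = 0.000000; V(3,2) = 12.860926; V(3,3) = 39.297441
Backward induction: V(k, i) = exp(-r*dt) * [p * V(k+1, i) + (1-p) * V(k+1, i+1)].
  V(2,0) = exp(-r*dt) * [p*0.000000 + (1-p)*0.000000] = 0.000000
  V(2,1) = exp(-r*dt) * [p*0.000000 + (1-p)*12.860926] = 6.667008
  V(2,2) = exp(-r*dt) * [p*12.860926 + (1-p)*39.297441] = 26.490615
  V(1,0) = exp(-r*dt) * [p*0.000000 + (1-p)*6.667008] = 3.456128
  V(1,1) = exp(-r*dt) * [p*6.667008 + (1-p)*26.490615] = 16.904641
  V(0,0) = exp(-r*dt) * [p*3.456128 + (1-p)*16.904641] = 10.407635


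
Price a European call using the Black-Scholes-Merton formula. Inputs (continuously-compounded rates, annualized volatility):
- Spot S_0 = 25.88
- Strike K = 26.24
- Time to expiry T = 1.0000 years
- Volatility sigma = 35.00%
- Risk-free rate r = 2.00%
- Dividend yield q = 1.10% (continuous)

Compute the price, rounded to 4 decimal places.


Answer: Price = 3.5031

Derivation:
d1 = (ln(S/K) + (r - q + 0.5*sigma^2) * T) / (sigma * sqrt(T)) = 0.16124430
d2 = d1 - sigma * sqrt(T) = -0.18875570
exp(-rT) = 0.98019867; exp(-qT) = 0.98906028
C = S_0 * exp(-qT) * N(d1) - K * exp(-rT) * N(d2)
N(d1) = 0.56404951; N(d2) = 0.42514215
C = 25.8800 * 0.98906028 * 0.56404951 - 26.2400 * 0.98019867 * 0.42514215 = 3.5031


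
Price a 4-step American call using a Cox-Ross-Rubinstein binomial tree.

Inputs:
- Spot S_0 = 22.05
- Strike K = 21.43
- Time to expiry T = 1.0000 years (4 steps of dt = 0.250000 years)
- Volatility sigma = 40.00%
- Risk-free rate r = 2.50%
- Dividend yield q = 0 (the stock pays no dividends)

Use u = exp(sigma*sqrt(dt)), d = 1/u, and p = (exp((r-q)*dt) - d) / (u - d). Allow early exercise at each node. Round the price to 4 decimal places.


dt = T/N = 0.250000
u = exp(sigma*sqrt(dt)) = 1.221403; d = 1/u = 0.818731
p = (exp((r-q)*dt) - d) / (u - d) = 0.465736
Discount per step: exp(-r*dt) = 0.993769
Stock lattice S(k, i) with i counting down-moves:
  k=0: S(0,0) = 22.0500
  k=1: S(1,0) = 26.9319; S(1,1) = 18.0530
  k=2: S(2,0) = 32.8947; S(2,1) = 22.0500; S(2,2) = 14.7806
  k=3: S(3,0) = 40.1777; S(3,1) = 26.9319; S(3,2) = 18.0530; S(3,3) = 12.1013
  k=4: S(4,0) = 49.0732; S(4,1) = 32.8947; S(4,2) = 22.0500; S(4,3) = 14.7806; S(4,4) = 9.9077
Terminal payoffs V(N, i) = max(S_T - K, 0):
  V(4,0) = 27.643177; V(4,1) = 11.464735; V(4,2) = 0.620000; V(4,3) = 0.000000; V(4,4) = 0.000000
Backward induction: V(k, i) = exp(-r*dt) * [p * V(k+1, i) + (1-p) * V(k+1, i+1)]; then take max(V_cont, immediate exercise) for American.
  V(3,0) = exp(-r*dt) * [p*27.643177 + (1-p)*11.464735] = 18.881239; exercise = 18.747720; V(3,0) = max -> 18.881239
  V(3,1) = exp(-r*dt) * [p*11.464735 + (1-p)*0.620000] = 5.635451; exercise = 5.501931; V(3,1) = max -> 5.635451
  V(3,2) = exp(-r*dt) * [p*0.620000 + (1-p)*0.000000] = 0.286957; exercise = 0.000000; V(3,2) = max -> 0.286957
  V(3,3) = exp(-r*dt) * [p*0.000000 + (1-p)*0.000000] = 0.000000; exercise = 0.000000; V(3,3) = max -> 0.000000
  V(2,0) = exp(-r*dt) * [p*18.881239 + (1-p)*5.635451] = 11.730942; exercise = 11.464735; V(2,0) = max -> 11.730942
  V(2,1) = exp(-r*dt) * [p*5.635451 + (1-p)*0.286957] = 2.760635; exercise = 0.620000; V(2,1) = max -> 2.760635
  V(2,2) = exp(-r*dt) * [p*0.286957 + (1-p)*0.000000] = 0.132814; exercise = 0.000000; V(2,2) = max -> 0.132814
  V(1,0) = exp(-r*dt) * [p*11.730942 + (1-p)*2.760635] = 6.895199; exercise = 5.501931; V(1,0) = max -> 6.895199
  V(1,1) = exp(-r*dt) * [p*2.760635 + (1-p)*0.132814] = 1.348231; exercise = 0.000000; V(1,1) = max -> 1.348231
  V(0,0) = exp(-r*dt) * [p*6.895199 + (1-p)*1.348231] = 3.907157; exercise = 0.620000; V(0,0) = max -> 3.907157

Answer: Price = V(0,0) = 3.9072


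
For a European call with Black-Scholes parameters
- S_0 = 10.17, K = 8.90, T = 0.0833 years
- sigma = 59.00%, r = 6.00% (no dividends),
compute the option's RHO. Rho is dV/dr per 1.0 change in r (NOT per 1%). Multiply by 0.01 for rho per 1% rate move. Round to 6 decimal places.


Answer: Rho = 0.565468

Derivation:
d1 = 0.8978357496; d2 = 0.7275514873
phi(d1) = 0.2666034182; exp(-qT) = 1.0000000000; exp(-rT) = 0.9950144692
N(d2) = 0.7665559067
Rho = K*T*exp(-rT)*N(d2) = 8.9000 * 0.0833 * 0.9950144692 * 0.7665559067 = 0.565468


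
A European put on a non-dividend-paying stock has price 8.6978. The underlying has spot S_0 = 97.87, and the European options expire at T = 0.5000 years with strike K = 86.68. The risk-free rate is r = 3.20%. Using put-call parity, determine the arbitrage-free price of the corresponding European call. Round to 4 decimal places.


Answer: Call price = 21.2636

Derivation:
Put-call parity: C - P = S_0 * exp(-qT) - K * exp(-rT).
S_0 * exp(-qT) = 97.8700 * 1.00000000 = 97.87000000
K * exp(-rT) = 86.6800 * 0.98412732 = 85.30415610
C = P + S*exp(-qT) - K*exp(-rT)
C = 8.6978 + 97.87000000 - 85.30415610 = 21.2636


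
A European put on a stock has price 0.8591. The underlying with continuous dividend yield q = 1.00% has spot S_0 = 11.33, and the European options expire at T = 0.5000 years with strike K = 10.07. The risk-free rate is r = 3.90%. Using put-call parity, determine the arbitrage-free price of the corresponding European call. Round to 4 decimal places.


Answer: Call price = 2.2571

Derivation:
Put-call parity: C - P = S_0 * exp(-qT) - K * exp(-rT).
S_0 * exp(-qT) = 11.3300 * 0.99501248 = 11.27349139
K * exp(-rT) = 10.0700 * 0.98068890 = 9.87553717
C = P + S*exp(-qT) - K*exp(-rT)
C = 0.8591 + 11.27349139 - 9.87553717 = 2.2571


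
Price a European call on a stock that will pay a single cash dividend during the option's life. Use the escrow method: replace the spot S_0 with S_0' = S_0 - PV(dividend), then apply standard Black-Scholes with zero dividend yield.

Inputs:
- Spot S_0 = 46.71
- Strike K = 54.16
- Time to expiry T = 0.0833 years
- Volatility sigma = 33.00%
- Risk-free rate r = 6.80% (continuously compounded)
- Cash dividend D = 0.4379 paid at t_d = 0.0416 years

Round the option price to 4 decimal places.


PV(D) = D * exp(-r * t_d) = 0.4379 * 0.99717520 = 0.43666302
S_0' = S_0 - PV(D) = 46.7100 - 0.43666302 = 46.27333698
d1 = (ln(S_0'/K) + (r + sigma^2/2)*T) / (sigma*sqrt(T)) = -1.54526296
d2 = d1 - sigma*sqrt(T) = -1.64050670
exp(-rT) = 0.99435161
N(d1) = 0.06114134; N(d2) = 0.05044993
C = S_0' * N(d1) - K * exp(-rT) * N(d2) = 46.27333698 * 0.06114134 - 54.1600 * 0.99435161 * 0.05044993 = 0.1123

Answer: Price = 0.1123


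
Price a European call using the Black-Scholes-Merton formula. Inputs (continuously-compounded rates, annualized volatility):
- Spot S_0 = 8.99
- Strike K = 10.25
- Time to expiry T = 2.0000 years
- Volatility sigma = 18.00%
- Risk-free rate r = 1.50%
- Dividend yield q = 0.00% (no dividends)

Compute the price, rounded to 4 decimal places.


Answer: Price = 0.5547

Derivation:
d1 = (ln(S/K) + (r - q + 0.5*sigma^2) * T) / (sigma * sqrt(T)) = -0.27013387
d2 = d1 - sigma * sqrt(T) = -0.52469231
exp(-rT) = 0.97044553; exp(-qT) = 1.00000000
C = S_0 * exp(-qT) * N(d1) - K * exp(-rT) * N(d2)
N(d1) = 0.39352863; N(d2) = 0.29989855
C = 8.9900 * 1.00000000 * 0.39352863 - 10.2500 * 0.97044553 * 0.29989855 = 0.5547


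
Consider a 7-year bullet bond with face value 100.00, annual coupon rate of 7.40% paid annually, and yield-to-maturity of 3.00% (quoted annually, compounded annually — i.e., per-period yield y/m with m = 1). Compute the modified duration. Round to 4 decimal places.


Coupon per period c = face * coupon_rate / m = 7.400000
Periods per year m = 1; per-period yield y/m = 0.030000
Number of cashflows N = 7
Cashflows (t years, CF_t, discount factor 1/(1+y/m)^(m*t), PV):
  t = 1.0000: CF_t = 7.400000, DF = 0.970874, PV = 7.184466
  t = 2.0000: CF_t = 7.400000, DF = 0.942596, PV = 6.975210
  t = 3.0000: CF_t = 7.400000, DF = 0.915142, PV = 6.772048
  t = 4.0000: CF_t = 7.400000, DF = 0.888487, PV = 6.574804
  t = 5.0000: CF_t = 7.400000, DF = 0.862609, PV = 6.383305
  t = 6.0000: CF_t = 7.400000, DF = 0.837484, PV = 6.197383
  t = 7.0000: CF_t = 107.400000, DF = 0.813092, PV = 87.326028
Price P = sum_t PV_t = 127.413245
First compute Macaulay numerator sum_t t * PV_t:
  t * PV_t at t = 1.0000: 7.184466
  t * PV_t at t = 2.0000: 13.950419
  t * PV_t at t = 3.0000: 20.316145
  t * PV_t at t = 4.0000: 26.299217
  t * PV_t at t = 5.0000: 31.916525
  t * PV_t at t = 6.0000: 37.184301
  t * PV_t at t = 7.0000: 611.282198
Macaulay duration D = 748.133271 / 127.413245 = 5.871707
Modified duration = D / (1 + y/m) = 5.871707 / (1 + 0.030000) = 5.700687

Answer: Modified duration = 5.7007


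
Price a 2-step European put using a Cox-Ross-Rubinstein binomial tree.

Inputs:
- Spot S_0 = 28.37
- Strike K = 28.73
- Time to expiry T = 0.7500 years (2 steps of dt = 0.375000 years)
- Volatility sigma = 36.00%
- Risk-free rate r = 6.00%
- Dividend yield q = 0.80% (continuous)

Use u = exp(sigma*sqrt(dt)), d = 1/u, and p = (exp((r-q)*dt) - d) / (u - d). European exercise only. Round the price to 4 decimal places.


Answer: Price = V(0,0) = 2.7828

Derivation:
dt = T/N = 0.375000
u = exp(sigma*sqrt(dt)) = 1.246643; d = 1/u = 0.802154
p = (exp((r-q)*dt) - d) / (u - d) = 0.489410
Discount per step: exp(-r*dt) = 0.977751
Stock lattice S(k, i) with i counting down-moves:
  k=0: S(0,0) = 28.3700
  k=1: S(1,0) = 35.3673; S(1,1) = 22.7571
  k=2: S(2,0) = 44.0903; S(2,1) = 28.3700; S(2,2) = 18.2547
Terminal payoffs V(N, i) = max(K - S_T, 0):
  V(2,0) = 0.000000; V(2,1) = 0.360000; V(2,2) = 10.475272
Backward induction: V(k, i) = exp(-r*dt) * [p * V(k+1, i) + (1-p) * V(k+1, i+1)].
  V(1,0) = exp(-r*dt) * [p*0.000000 + (1-p)*0.360000] = 0.179723
  V(1,1) = exp(-r*dt) * [p*0.360000 + (1-p)*10.475272] = 5.401840
  V(0,0) = exp(-r*dt) * [p*0.179723 + (1-p)*5.401840] = 2.782763


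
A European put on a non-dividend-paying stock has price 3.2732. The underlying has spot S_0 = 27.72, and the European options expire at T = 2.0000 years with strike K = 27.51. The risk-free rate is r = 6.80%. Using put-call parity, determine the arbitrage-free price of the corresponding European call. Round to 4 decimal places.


Put-call parity: C - P = S_0 * exp(-qT) - K * exp(-rT).
S_0 * exp(-qT) = 27.7200 * 1.00000000 = 27.72000000
K * exp(-rT) = 27.5100 * 0.87284263 = 24.01190082
C = P + S*exp(-qT) - K*exp(-rT)
C = 3.2732 + 27.72000000 - 24.01190082 = 6.9813

Answer: Call price = 6.9813


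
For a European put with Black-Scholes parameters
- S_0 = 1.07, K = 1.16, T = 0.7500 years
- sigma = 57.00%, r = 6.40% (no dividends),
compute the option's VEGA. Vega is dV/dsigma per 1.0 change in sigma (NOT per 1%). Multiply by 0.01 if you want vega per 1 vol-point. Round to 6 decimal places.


d1 = 0.1804495977; d2 = -0.3131848825
phi(d1) = 0.3924996781; exp(-qT) = 1.0000000000; exp(-rT) = 0.9531337871
Vega = S * exp(-qT) * phi(d1) * sqrt(T) = 1.0700 * 1.0000000000 * 0.3924996781 * 0.8660254038 = 0.363709

Answer: Vega = 0.363709


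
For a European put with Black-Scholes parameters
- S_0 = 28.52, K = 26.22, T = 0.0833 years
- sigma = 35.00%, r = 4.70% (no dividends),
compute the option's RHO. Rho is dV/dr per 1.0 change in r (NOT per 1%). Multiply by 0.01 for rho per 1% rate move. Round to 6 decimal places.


Answer: Rho = -0.448021

Derivation:
d1 = 0.9216387628; d2 = 0.8206226750
phi(d1) = 0.2608923164; exp(-qT) = 1.0000000000; exp(-rT) = 0.9960925540
N(-d2) = 0.2059306139
Rho = -K*T*exp(-rT)*N(-d2) = -26.2200 * 0.0833 * 0.9960925540 * 0.2059306139 = -0.448021


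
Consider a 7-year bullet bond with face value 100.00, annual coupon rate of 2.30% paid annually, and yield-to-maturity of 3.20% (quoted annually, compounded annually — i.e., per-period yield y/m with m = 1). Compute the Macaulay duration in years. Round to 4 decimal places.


Coupon per period c = face * coupon_rate / m = 2.300000
Periods per year m = 1; per-period yield y/m = 0.032000
Number of cashflows N = 7
Cashflows (t years, CF_t, discount factor 1/(1+y/m)^(m*t), PV):
  t = 1.0000: CF_t = 2.300000, DF = 0.968992, PV = 2.228682
  t = 2.0000: CF_t = 2.300000, DF = 0.938946, PV = 2.159576
  t = 3.0000: CF_t = 2.300000, DF = 0.909831, PV = 2.092612
  t = 4.0000: CF_t = 2.300000, DF = 0.881620, PV = 2.027725
  t = 5.0000: CF_t = 2.300000, DF = 0.854283, PV = 1.964850
  t = 6.0000: CF_t = 2.300000, DF = 0.827793, PV = 1.903924
  t = 7.0000: CF_t = 102.300000, DF = 0.802125, PV = 82.057400
Price P = sum_t PV_t = 94.434769
Macaulay numerator sum_t t * PV_t:
  t * PV_t at t = 1.0000: 2.228682
  t * PV_t at t = 2.0000: 4.319151
  t * PV_t at t = 3.0000: 6.277836
  t * PV_t at t = 4.0000: 8.110900
  t * PV_t at t = 5.0000: 9.824249
  t * PV_t at t = 6.0000: 11.423545
  t * PV_t at t = 7.0000: 574.401801
Macaulay duration D = (sum_t t * PV_t) / P = 616.586165 / 94.434769 = 6.529228

Answer: Macaulay duration = 6.5292 years


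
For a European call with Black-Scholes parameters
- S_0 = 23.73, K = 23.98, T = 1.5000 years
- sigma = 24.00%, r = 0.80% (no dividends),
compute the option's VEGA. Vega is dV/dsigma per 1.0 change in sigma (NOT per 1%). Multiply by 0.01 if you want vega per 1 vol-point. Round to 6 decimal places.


d1 = 0.1521402603; d2 = -0.1417985088
phi(d1) = 0.3943518048; exp(-qT) = 1.0000000000; exp(-rT) = 0.9880717129
Vega = S * exp(-qT) * phi(d1) * sqrt(T) = 23.7300 * 1.0000000000 * 0.3943518048 * 1.2247448714 = 11.461124

Answer: Vega = 11.461124


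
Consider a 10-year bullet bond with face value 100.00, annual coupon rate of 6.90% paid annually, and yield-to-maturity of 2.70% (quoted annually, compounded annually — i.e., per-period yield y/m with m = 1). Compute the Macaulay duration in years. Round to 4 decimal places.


Answer: Macaulay duration = 7.9316 years

Derivation:
Coupon per period c = face * coupon_rate / m = 6.900000
Periods per year m = 1; per-period yield y/m = 0.027000
Number of cashflows N = 10
Cashflows (t years, CF_t, discount factor 1/(1+y/m)^(m*t), PV):
  t = 1.0000: CF_t = 6.900000, DF = 0.973710, PV = 6.718598
  t = 2.0000: CF_t = 6.900000, DF = 0.948111, PV = 6.541965
  t = 3.0000: CF_t = 6.900000, DF = 0.923185, PV = 6.369975
  t = 4.0000: CF_t = 6.900000, DF = 0.898914, PV = 6.202508
  t = 5.0000: CF_t = 6.900000, DF = 0.875282, PV = 6.039443
  t = 6.0000: CF_t = 6.900000, DF = 0.852270, PV = 5.880665
  t = 7.0000: CF_t = 6.900000, DF = 0.829864, PV = 5.726061
  t = 8.0000: CF_t = 6.900000, DF = 0.808047, PV = 5.575522
  t = 9.0000: CF_t = 6.900000, DF = 0.786803, PV = 5.428941
  t = 10.0000: CF_t = 106.900000, DF = 0.766118, PV = 81.897995
Price P = sum_t PV_t = 136.381672
Macaulay numerator sum_t t * PV_t:
  t * PV_t at t = 1.0000: 6.718598
  t * PV_t at t = 2.0000: 13.083930
  t * PV_t at t = 3.0000: 19.109926
  t * PV_t at t = 4.0000: 24.810031
  t * PV_t at t = 5.0000: 30.197214
  t * PV_t at t = 6.0000: 35.283989
  t * PV_t at t = 7.0000: 40.082428
  t * PV_t at t = 8.0000: 44.604177
  t * PV_t at t = 9.0000: 48.860466
  t * PV_t at t = 10.0000: 818.979949
Macaulay duration D = (sum_t t * PV_t) / P = 1081.730709 / 136.381672 = 7.931643


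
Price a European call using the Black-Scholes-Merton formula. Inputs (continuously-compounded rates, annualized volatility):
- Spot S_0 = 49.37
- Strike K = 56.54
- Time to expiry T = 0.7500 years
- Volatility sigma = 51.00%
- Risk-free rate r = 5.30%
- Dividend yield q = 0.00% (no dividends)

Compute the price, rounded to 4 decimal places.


d1 = (ln(S/K) + (r - q + 0.5*sigma^2) * T) / (sigma * sqrt(T)) = 0.00380847
d2 = d1 - sigma * sqrt(T) = -0.43786448
exp(-rT) = 0.96102967; exp(-qT) = 1.00000000
C = S_0 * exp(-qT) * N(d1) - K * exp(-rT) * N(d2)
N(d1) = 0.50151936; N(d2) = 0.33074226
C = 49.3700 * 1.00000000 * 0.50151936 - 56.5400 * 0.96102967 * 0.33074226 = 6.7886

Answer: Price = 6.7886


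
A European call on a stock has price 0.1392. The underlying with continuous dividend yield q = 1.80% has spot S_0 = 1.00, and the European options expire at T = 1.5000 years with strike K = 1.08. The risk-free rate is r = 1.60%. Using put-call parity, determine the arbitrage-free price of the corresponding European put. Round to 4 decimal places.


Put-call parity: C - P = S_0 * exp(-qT) - K * exp(-rT).
S_0 * exp(-qT) = 1.0000 * 0.97336124 = 0.97336124
K * exp(-rT) = 1.0800 * 0.97628571 = 1.05438857
P = C - S*exp(-qT) + K*exp(-rT)
P = 0.1392 - 0.97336124 + 1.05438857 = 0.2202

Answer: Put price = 0.2202


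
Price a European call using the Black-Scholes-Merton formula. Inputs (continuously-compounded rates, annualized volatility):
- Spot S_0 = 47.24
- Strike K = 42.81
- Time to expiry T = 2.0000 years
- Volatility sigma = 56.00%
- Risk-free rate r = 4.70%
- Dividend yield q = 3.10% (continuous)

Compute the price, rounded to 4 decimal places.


Answer: Price = 15.7139

Derivation:
d1 = (ln(S/K) + (r - q + 0.5*sigma^2) * T) / (sigma * sqrt(T)) = 0.56072213
d2 = d1 - sigma * sqrt(T) = -0.23123746
exp(-rT) = 0.91028276; exp(-qT) = 0.93988289
C = S_0 * exp(-qT) * N(d1) - K * exp(-rT) * N(d2)
N(d1) = 0.71250651; N(d2) = 0.40856516
C = 47.2400 * 0.93988289 * 0.71250651 - 42.8100 * 0.91028276 * 0.40856516 = 15.7139


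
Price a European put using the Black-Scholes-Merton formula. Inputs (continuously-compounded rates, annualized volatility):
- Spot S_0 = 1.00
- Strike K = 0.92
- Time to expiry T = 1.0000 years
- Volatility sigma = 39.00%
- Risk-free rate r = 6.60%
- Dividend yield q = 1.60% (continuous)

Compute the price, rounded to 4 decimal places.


d1 = (ln(S/K) + (r - q + 0.5*sigma^2) * T) / (sigma * sqrt(T)) = 0.53700413
d2 = d1 - sigma * sqrt(T) = 0.14700413
exp(-rT) = 0.93613086; exp(-qT) = 0.98412732
P = K * exp(-rT) * N(-d2) - S_0 * exp(-qT) * N(-d1)
N(-d1) = 0.29563238; N(-d2) = 0.44156438
P = 0.9200 * 0.93613086 * 0.44156438 - 1.0000 * 0.98412732 * 0.29563238 = 0.0894

Answer: Price = 0.0894


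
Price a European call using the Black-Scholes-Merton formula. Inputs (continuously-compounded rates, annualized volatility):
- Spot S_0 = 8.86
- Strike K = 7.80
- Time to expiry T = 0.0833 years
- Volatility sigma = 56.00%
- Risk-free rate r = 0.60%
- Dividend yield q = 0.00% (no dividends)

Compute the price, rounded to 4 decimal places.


Answer: Price = 1.2275

Derivation:
d1 = (ln(S/K) + (r - q + 0.5*sigma^2) * T) / (sigma * sqrt(T)) = 0.87228848
d2 = d1 - sigma * sqrt(T) = 0.71066274
exp(-rT) = 0.99950032; exp(-qT) = 1.00000000
C = S_0 * exp(-qT) * N(d1) - K * exp(-rT) * N(d2)
N(d1) = 0.80847449; N(d2) = 0.76135337
C = 8.8600 * 1.00000000 * 0.80847449 - 7.8000 * 0.99950032 * 0.76135337 = 1.2275


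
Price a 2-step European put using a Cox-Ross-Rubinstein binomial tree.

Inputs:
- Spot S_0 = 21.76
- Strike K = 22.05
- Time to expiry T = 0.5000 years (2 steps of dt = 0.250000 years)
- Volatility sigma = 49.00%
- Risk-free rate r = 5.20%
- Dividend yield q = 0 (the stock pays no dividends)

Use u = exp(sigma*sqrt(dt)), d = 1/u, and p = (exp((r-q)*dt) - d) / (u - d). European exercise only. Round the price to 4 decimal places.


Answer: Price = V(0,0) = 2.5677

Derivation:
dt = T/N = 0.250000
u = exp(sigma*sqrt(dt)) = 1.277621; d = 1/u = 0.782705
p = (exp((r-q)*dt) - d) / (u - d) = 0.465493
Discount per step: exp(-r*dt) = 0.987084
Stock lattice S(k, i) with i counting down-moves:
  k=0: S(0,0) = 21.7600
  k=1: S(1,0) = 27.8010; S(1,1) = 17.0317
  k=2: S(2,0) = 35.5192; S(2,1) = 21.7600; S(2,2) = 13.3308
Terminal payoffs V(N, i) = max(K - S_T, 0):
  V(2,0) = 0.000000; V(2,1) = 0.290000; V(2,2) = 8.719250
Backward induction: V(k, i) = exp(-r*dt) * [p * V(k+1, i) + (1-p) * V(k+1, i+1)].
  V(1,0) = exp(-r*dt) * [p*0.000000 + (1-p)*0.290000] = 0.153005
  V(1,1) = exp(-r*dt) * [p*0.290000 + (1-p)*8.719250] = 4.733554
  V(0,0) = exp(-r*dt) * [p*0.153005 + (1-p)*4.733554] = 2.567742


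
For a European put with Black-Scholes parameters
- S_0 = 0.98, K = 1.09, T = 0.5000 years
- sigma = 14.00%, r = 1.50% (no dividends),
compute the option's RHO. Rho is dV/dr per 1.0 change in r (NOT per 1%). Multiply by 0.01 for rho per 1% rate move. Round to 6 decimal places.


Answer: Rho = -0.461281

Derivation:
d1 = -0.9493454379; d2 = -1.0483403873
phi(d1) = 0.2542170337; exp(-qT) = 1.0000000000; exp(-rT) = 0.9925280548
N(-d2) = 0.8527590959
Rho = -K*T*exp(-rT)*N(-d2) = -1.0900 * 0.5000 * 0.9925280548 * 0.8527590959 = -0.461281


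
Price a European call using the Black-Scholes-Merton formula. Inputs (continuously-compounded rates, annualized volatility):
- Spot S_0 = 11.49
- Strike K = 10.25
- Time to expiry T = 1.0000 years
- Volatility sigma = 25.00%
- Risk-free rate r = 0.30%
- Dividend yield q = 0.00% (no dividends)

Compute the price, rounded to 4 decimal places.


Answer: Price = 1.8309

Derivation:
d1 = (ln(S/K) + (r - q + 0.5*sigma^2) * T) / (sigma * sqrt(T)) = 0.59379755
d2 = d1 - sigma * sqrt(T) = 0.34379755
exp(-rT) = 0.99700450; exp(-qT) = 1.00000000
C = S_0 * exp(-qT) * N(d1) - K * exp(-rT) * N(d2)
N(d1) = 0.72367623; N(d2) = 0.63450073
C = 11.4900 * 1.00000000 * 0.72367623 - 10.2500 * 0.99700450 * 0.63450073 = 1.8309


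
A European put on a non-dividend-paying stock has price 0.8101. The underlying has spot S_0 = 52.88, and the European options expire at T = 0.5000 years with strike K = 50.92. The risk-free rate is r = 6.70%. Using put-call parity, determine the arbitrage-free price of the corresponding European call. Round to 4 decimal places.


Put-call parity: C - P = S_0 * exp(-qT) - K * exp(-rT).
S_0 * exp(-qT) = 52.8800 * 1.00000000 = 52.88000000
K * exp(-rT) = 50.9200 * 0.96705491 = 49.24243608
C = P + S*exp(-qT) - K*exp(-rT)
C = 0.8101 + 52.88000000 - 49.24243608 = 4.4477

Answer: Call price = 4.4477


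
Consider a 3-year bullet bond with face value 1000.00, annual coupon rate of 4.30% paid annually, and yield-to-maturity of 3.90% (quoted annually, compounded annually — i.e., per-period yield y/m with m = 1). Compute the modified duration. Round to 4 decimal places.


Answer: Modified duration = 2.7707

Derivation:
Coupon per period c = face * coupon_rate / m = 43.000000
Periods per year m = 1; per-period yield y/m = 0.039000
Number of cashflows N = 3
Cashflows (t years, CF_t, discount factor 1/(1+y/m)^(m*t), PV):
  t = 1.0000: CF_t = 43.000000, DF = 0.962464, PV = 41.385948
  t = 2.0000: CF_t = 43.000000, DF = 0.926337, PV = 39.832481
  t = 3.0000: CF_t = 1043.000000, DF = 0.891566, PV = 929.903036
Price P = sum_t PV_t = 1011.121466
First compute Macaulay numerator sum_t t * PV_t:
  t * PV_t at t = 1.0000: 41.385948
  t * PV_t at t = 2.0000: 79.664963
  t * PV_t at t = 3.0000: 2789.709109
Macaulay duration D = 2910.760019 / 1011.121466 = 2.878744
Modified duration = D / (1 + y/m) = 2.878744 / (1 + 0.039000) = 2.770687


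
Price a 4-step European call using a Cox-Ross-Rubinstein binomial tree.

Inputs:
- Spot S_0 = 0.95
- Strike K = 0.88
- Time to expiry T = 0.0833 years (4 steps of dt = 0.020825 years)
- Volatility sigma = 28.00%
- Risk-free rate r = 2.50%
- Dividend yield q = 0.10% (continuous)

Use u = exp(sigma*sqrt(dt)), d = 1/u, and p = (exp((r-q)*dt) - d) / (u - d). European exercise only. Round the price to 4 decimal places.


Answer: Price = V(0,0) = 0.0773

Derivation:
dt = T/N = 0.020825
u = exp(sigma*sqrt(dt)) = 1.041234; d = 1/u = 0.960399
p = (exp((r-q)*dt) - d) / (u - d) = 0.496084
Discount per step: exp(-r*dt) = 0.999480
Stock lattice S(k, i) with i counting down-moves:
  k=0: S(0,0) = 0.9500
  k=1: S(1,0) = 0.9892; S(1,1) = 0.9124
  k=2: S(2,0) = 1.0300; S(2,1) = 0.9500; S(2,2) = 0.8762
  k=3: S(3,0) = 1.0724; S(3,1) = 0.9892; S(3,2) = 0.9124; S(3,3) = 0.8415
  k=4: S(4,0) = 1.1166; S(4,1) = 1.0300; S(4,2) = 0.9500; S(4,3) = 0.8762; S(4,4) = 0.8082
Terminal payoffs V(N, i) = max(S_T - K, 0):
  V(4,0) = 0.236649; V(4,1) = 0.149960; V(4,2) = 0.070000; V(4,3) = 0.000000; V(4,4) = 0.000000
Backward induction: V(k, i) = exp(-r*dt) * [p * V(k+1, i) + (1-p) * V(k+1, i+1)].
  V(3,0) = exp(-r*dt) * [p*0.236649 + (1-p)*0.149960] = 0.192865
  V(3,1) = exp(-r*dt) * [p*0.149960 + (1-p)*0.070000] = 0.109610
  V(3,2) = exp(-r*dt) * [p*0.070000 + (1-p)*0.000000] = 0.034708
  V(3,3) = exp(-r*dt) * [p*0.000000 + (1-p)*0.000000] = 0.000000
  V(2,0) = exp(-r*dt) * [p*0.192865 + (1-p)*0.109610] = 0.150833
  V(2,1) = exp(-r*dt) * [p*0.109610 + (1-p)*0.034708] = 0.071828
  V(2,2) = exp(-r*dt) * [p*0.034708 + (1-p)*0.000000] = 0.017209
  V(1,0) = exp(-r*dt) * [p*0.150833 + (1-p)*0.071828] = 0.110963
  V(1,1) = exp(-r*dt) * [p*0.071828 + (1-p)*0.017209] = 0.044282
  V(0,0) = exp(-r*dt) * [p*0.110963 + (1-p)*0.044282] = 0.077321


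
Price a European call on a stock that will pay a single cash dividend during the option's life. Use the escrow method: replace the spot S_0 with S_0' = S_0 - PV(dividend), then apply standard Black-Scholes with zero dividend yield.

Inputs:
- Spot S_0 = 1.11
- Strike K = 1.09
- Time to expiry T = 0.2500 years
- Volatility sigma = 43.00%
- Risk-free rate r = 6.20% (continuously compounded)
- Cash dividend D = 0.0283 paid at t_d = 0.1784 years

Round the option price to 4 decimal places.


PV(D) = D * exp(-r * t_d) = 0.0283 * 0.98900015 = 0.02798870
S_0' = S_0 - PV(D) = 1.1100 - 0.02798870 = 1.08201130
d1 = (ln(S_0'/K) + (r + sigma^2/2)*T) / (sigma*sqrt(T)) = 0.14537872
d2 = d1 - sigma*sqrt(T) = -0.06962128
exp(-rT) = 0.98461951
N(d1) = 0.55779407; N(d2) = 0.47224755
C = S_0' * N(d1) - K * exp(-rT) * N(d2) = 1.08201130 * 0.55779407 - 1.0900 * 0.98461951 * 0.47224755 = 0.0967

Answer: Price = 0.0967


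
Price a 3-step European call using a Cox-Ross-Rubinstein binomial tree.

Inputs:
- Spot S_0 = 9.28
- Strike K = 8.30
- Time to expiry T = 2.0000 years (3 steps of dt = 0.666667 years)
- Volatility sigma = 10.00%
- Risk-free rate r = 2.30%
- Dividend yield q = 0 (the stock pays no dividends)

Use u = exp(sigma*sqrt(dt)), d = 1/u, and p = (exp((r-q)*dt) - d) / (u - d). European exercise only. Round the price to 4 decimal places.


Answer: Price = V(0,0) = 1.4296

Derivation:
dt = T/N = 0.666667
u = exp(sigma*sqrt(dt)) = 1.085076; d = 1/u = 0.921595
p = (exp((r-q)*dt) - d) / (u - d) = 0.574115
Discount per step: exp(-r*dt) = 0.984784
Stock lattice S(k, i) with i counting down-moves:
  k=0: S(0,0) = 9.2800
  k=1: S(1,0) = 10.0695; S(1,1) = 8.5524
  k=2: S(2,0) = 10.9262; S(2,1) = 9.2800; S(2,2) = 7.8818
  k=3: S(3,0) = 11.8557; S(3,1) = 10.0695; S(3,2) = 8.5524; S(3,3) = 7.2639
Terminal payoffs V(N, i) = max(S_T - K, 0):
  V(3,0) = 3.555721; V(3,1) = 1.769502; V(3,2) = 0.252400; V(3,3) = 0.000000
Backward induction: V(k, i) = exp(-r*dt) * [p * V(k+1, i) + (1-p) * V(k+1, i+1)].
  V(2,0) = exp(-r*dt) * [p*3.555721 + (1-p)*1.769502] = 2.752466
  V(2,1) = exp(-r*dt) * [p*1.769502 + (1-p)*0.252400] = 1.106296
  V(2,2) = exp(-r*dt) * [p*0.252400 + (1-p)*0.000000] = 0.142701
  V(1,0) = exp(-r*dt) * [p*2.752466 + (1-p)*1.106296] = 2.020172
  V(1,1) = exp(-r*dt) * [p*1.106296 + (1-p)*0.142701] = 0.685326
  V(0,0) = exp(-r*dt) * [p*2.020172 + (1-p)*0.685326] = 1.429591


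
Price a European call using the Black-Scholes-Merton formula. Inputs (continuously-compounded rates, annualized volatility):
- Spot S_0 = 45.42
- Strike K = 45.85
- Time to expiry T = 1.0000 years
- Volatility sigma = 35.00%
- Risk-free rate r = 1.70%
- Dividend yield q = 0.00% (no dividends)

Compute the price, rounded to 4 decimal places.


Answer: Price = 6.4588

Derivation:
d1 = (ln(S/K) + (r - q + 0.5*sigma^2) * T) / (sigma * sqrt(T)) = 0.19664954
d2 = d1 - sigma * sqrt(T) = -0.15335046
exp(-rT) = 0.98314368; exp(-qT) = 1.00000000
C = S_0 * exp(-qT) * N(d1) - K * exp(-rT) * N(d2)
N(d1) = 0.57794910; N(d2) = 0.43906095
C = 45.4200 * 1.00000000 * 0.57794910 - 45.8500 * 0.98314368 * 0.43906095 = 6.4588


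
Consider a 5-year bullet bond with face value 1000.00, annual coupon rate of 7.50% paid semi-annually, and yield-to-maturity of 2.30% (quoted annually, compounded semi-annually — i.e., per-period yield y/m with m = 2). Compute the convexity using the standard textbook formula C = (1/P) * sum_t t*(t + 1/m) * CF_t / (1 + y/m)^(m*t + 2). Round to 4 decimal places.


Coupon per period c = face * coupon_rate / m = 37.500000
Periods per year m = 2; per-period yield y/m = 0.011500
Number of cashflows N = 10
Cashflows (t years, CF_t, discount factor 1/(1+y/m)^(m*t), PV):
  t = 0.5000: CF_t = 37.500000, DF = 0.988631, PV = 37.073653
  t = 1.0000: CF_t = 37.500000, DF = 0.977391, PV = 36.652153
  t = 1.5000: CF_t = 37.500000, DF = 0.966279, PV = 36.235446
  t = 2.0000: CF_t = 37.500000, DF = 0.955293, PV = 35.823476
  t = 2.5000: CF_t = 37.500000, DF = 0.944432, PV = 35.416189
  t = 3.0000: CF_t = 37.500000, DF = 0.933694, PV = 35.013534
  t = 3.5000: CF_t = 37.500000, DF = 0.923079, PV = 34.615456
  t = 4.0000: CF_t = 37.500000, DF = 0.912584, PV = 34.221904
  t = 4.5000: CF_t = 37.500000, DF = 0.902209, PV = 33.832827
  t = 5.0000: CF_t = 1037.500000, DF = 0.891951, PV = 925.399444
Price P = sum_t PV_t = 1244.284082
Convexity numerator sum_t t*(t + 1/m) * CF_t / (1+y/m)^(m*t + 2):
  t = 0.5000: term = 18.117723
  t = 1.0000: term = 53.735213
  t = 1.5000: term = 106.248568
  t = 2.0000: term = 175.067669
  t = 2.5000: term = 259.615921
  t = 3.0000: term = 359.329994
  t = 3.5000: term = 473.659573
  t = 4.0000: term = 602.067108
  t = 4.5000: term = 744.027568
  t = 5.0000: term = 24873.113632
Convexity = (1/P) * sum = 27664.982970 / 1244.284082 = 22.233655

Answer: Convexity = 22.2337


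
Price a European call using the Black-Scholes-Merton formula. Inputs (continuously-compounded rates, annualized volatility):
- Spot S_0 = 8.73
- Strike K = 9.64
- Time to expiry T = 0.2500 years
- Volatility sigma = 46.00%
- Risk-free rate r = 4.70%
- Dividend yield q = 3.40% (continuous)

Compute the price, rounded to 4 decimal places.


Answer: Price = 0.4677

Derivation:
d1 = (ln(S/K) + (r - q + 0.5*sigma^2) * T) / (sigma * sqrt(T)) = -0.30198147
d2 = d1 - sigma * sqrt(T) = -0.53198147
exp(-rT) = 0.98831876; exp(-qT) = 0.99153602
C = S_0 * exp(-qT) * N(d1) - K * exp(-rT) * N(d2)
N(d1) = 0.38133309; N(d2) = 0.29736941
C = 8.7300 * 0.99153602 * 0.38133309 - 9.6400 * 0.98831876 * 0.29736941 = 0.4677


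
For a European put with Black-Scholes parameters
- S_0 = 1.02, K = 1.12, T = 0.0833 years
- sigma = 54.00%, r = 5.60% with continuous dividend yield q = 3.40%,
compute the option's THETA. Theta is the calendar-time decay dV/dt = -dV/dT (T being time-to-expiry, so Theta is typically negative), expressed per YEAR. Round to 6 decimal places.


Answer: Theta = -0.310617

Derivation:
d1 = -0.5104047891; d2 = -0.6662581818
phi(d1) = 0.3502195422; exp(-qT) = 0.9971718069; exp(-rT) = 0.9953460633
Theta = -S*exp(-qT)*phi(d1)*sigma/(2*sqrt(T)) + r*K*exp(-rT)*N(-d2) - q*S*exp(-qT)*N(-d1)
N(-d1) = 0.6951160488; N(-d2) = 0.7473769550; sqrt(T) = 0.2886173938
Term 1 = -1.0200 * 0.9971718069 * 0.3502195422 * 0.5400 / (2 * 0.2886173938) = -0.3332359153
Term 2 = 0.0560 * 1.1200 * 0.9953460633 * 0.7473769550 = 0.0466573271
Term 3 = -0.0340 * 1.0200 * 0.9971718069 * 0.6951160488 = -0.0240384464
Theta = -0.3332359153 + (0.0466573271) + (-0.0240384464) = -0.310617


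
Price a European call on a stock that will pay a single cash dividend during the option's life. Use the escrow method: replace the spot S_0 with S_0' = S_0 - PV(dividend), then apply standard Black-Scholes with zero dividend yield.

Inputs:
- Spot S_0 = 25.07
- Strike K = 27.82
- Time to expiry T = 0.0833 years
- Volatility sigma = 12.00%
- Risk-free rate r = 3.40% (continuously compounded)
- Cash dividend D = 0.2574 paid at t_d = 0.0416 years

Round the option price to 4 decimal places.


Answer: Price = 0.0002

Derivation:
PV(D) = D * exp(-r * t_d) = 0.2574 * 0.99858660 = 0.25703619
S_0' = S_0 - PV(D) = 25.0700 - 0.25703619 = 24.81296381
d1 = (ln(S_0'/K) + (r + sigma^2/2)*T) / (sigma*sqrt(T)) = -3.20369279
d2 = d1 - sigma*sqrt(T) = -3.23832688
exp(-rT) = 0.99717181
N(d1) = 0.00067839; N(d2) = 0.00060116
C = S_0' * N(d1) - K * exp(-rT) * N(d2) = 24.81296381 * 0.00067839 - 27.8200 * 0.99717181 * 0.00060116 = 0.0002


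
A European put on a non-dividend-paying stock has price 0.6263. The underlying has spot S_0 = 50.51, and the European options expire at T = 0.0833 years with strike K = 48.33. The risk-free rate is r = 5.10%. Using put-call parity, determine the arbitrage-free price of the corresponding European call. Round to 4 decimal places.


Answer: Call price = 3.0112

Derivation:
Put-call parity: C - P = S_0 * exp(-qT) - K * exp(-rT).
S_0 * exp(-qT) = 50.5100 * 1.00000000 = 50.51000000
K * exp(-rT) = 48.3300 * 0.99576071 = 48.12511518
C = P + S*exp(-qT) - K*exp(-rT)
C = 0.6263 + 50.51000000 - 48.12511518 = 3.0112


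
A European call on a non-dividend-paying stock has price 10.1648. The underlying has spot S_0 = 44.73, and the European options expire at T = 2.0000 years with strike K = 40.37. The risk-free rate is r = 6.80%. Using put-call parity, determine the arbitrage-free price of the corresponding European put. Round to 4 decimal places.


Put-call parity: C - P = S_0 * exp(-qT) - K * exp(-rT).
S_0 * exp(-qT) = 44.7300 * 1.00000000 = 44.73000000
K * exp(-rT) = 40.3700 * 0.87284263 = 35.23665707
P = C - S*exp(-qT) + K*exp(-rT)
P = 10.1648 - 44.73000000 + 35.23665707 = 0.6715

Answer: Put price = 0.6715


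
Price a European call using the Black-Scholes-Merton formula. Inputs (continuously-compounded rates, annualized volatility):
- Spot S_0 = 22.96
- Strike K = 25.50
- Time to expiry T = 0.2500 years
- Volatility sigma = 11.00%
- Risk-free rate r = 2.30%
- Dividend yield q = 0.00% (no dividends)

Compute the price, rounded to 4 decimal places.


Answer: Price = 0.0188

Derivation:
d1 = (ln(S/K) + (r - q + 0.5*sigma^2) * T) / (sigma * sqrt(T)) = -1.77567965
d2 = d1 - sigma * sqrt(T) = -1.83067965
exp(-rT) = 0.99426650; exp(-qT) = 1.00000000
C = S_0 * exp(-qT) * N(d1) - K * exp(-rT) * N(d2)
N(d1) = 0.03789287; N(d2) = 0.03357419
C = 22.9600 * 1.00000000 * 0.03789287 - 25.5000 * 0.99426650 * 0.03357419 = 0.0188


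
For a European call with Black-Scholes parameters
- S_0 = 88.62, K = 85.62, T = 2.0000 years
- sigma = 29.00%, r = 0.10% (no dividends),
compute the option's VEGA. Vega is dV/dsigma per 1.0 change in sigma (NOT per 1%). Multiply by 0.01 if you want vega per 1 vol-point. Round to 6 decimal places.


d1 = 0.2939093361; d2 = -0.1162125970
phi(d1) = 0.3820782371; exp(-qT) = 1.0000000000; exp(-rT) = 0.9980019987
Vega = S * exp(-qT) * phi(d1) * sqrt(T) = 88.6200 * 1.0000000000 * 0.3820782371 * 1.4142135624 = 47.884951

Answer: Vega = 47.884951


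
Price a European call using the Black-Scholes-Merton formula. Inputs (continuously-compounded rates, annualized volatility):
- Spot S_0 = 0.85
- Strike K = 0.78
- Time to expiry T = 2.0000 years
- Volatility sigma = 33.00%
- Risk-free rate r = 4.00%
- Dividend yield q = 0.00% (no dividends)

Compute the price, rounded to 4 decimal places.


d1 = (ln(S/K) + (r - q + 0.5*sigma^2) * T) / (sigma * sqrt(T)) = 0.58891802
d2 = d1 - sigma * sqrt(T) = 0.12222754
exp(-rT) = 0.92311635; exp(-qT) = 1.00000000
C = S_0 * exp(-qT) * N(d1) - K * exp(-rT) * N(d2)
N(d1) = 0.72204186; N(d2) = 0.54864059
C = 0.8500 * 1.00000000 * 0.72204186 - 0.7800 * 0.92311635 * 0.54864059 = 0.2187

Answer: Price = 0.2187


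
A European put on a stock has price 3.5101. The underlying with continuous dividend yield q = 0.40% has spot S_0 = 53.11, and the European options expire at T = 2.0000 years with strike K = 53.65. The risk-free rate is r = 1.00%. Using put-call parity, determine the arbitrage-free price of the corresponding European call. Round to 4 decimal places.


Answer: Call price = 3.6093

Derivation:
Put-call parity: C - P = S_0 * exp(-qT) - K * exp(-rT).
S_0 * exp(-qT) = 53.1100 * 0.99203191 = 52.68681500
K * exp(-rT) = 53.6500 * 0.98019867 = 52.58765882
C = P + S*exp(-qT) - K*exp(-rT)
C = 3.5101 + 52.68681500 - 52.58765882 = 3.6093


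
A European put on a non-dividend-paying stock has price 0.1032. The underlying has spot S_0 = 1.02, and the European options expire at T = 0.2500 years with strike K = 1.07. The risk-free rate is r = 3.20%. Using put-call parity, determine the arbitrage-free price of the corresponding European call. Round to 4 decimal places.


Put-call parity: C - P = S_0 * exp(-qT) - K * exp(-rT).
S_0 * exp(-qT) = 1.0200 * 1.00000000 = 1.02000000
K * exp(-rT) = 1.0700 * 0.99203191 = 1.06147415
C = P + S*exp(-qT) - K*exp(-rT)
C = 0.1032 + 1.02000000 - 1.06147415 = 0.0617

Answer: Call price = 0.0617


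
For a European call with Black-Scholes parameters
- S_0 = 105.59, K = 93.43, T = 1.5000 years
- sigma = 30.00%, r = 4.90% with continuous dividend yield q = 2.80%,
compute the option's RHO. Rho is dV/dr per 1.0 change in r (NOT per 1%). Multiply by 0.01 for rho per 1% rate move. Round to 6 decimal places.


Answer: Rho = 77.204101

Derivation:
d1 = 0.6024415974; d2 = 0.2350181360
phi(d1) = 0.3327358083; exp(-qT) = 0.9588697806; exp(-rT) = 0.9291361458
N(d2) = 0.5929026715
Rho = K*T*exp(-rT)*N(d2) = 93.4300 * 1.5000 * 0.9291361458 * 0.5929026715 = 77.204101


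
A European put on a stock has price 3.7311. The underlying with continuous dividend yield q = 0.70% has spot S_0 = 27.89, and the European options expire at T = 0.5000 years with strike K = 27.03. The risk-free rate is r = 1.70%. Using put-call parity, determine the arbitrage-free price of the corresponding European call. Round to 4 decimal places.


Put-call parity: C - P = S_0 * exp(-qT) - K * exp(-rT).
S_0 * exp(-qT) = 27.8900 * 0.99650612 = 27.79255563
K * exp(-rT) = 27.0300 * 0.99153602 = 26.80121870
C = P + S*exp(-qT) - K*exp(-rT)
C = 3.7311 + 27.79255563 - 26.80121870 = 4.7224

Answer: Call price = 4.7224


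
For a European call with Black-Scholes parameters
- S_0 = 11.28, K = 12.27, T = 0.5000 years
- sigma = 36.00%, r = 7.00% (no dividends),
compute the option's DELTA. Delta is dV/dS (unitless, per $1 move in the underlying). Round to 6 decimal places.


d1 = -0.0657059832; d2 = -0.3202644244
phi(d1) = 0.3980820372; exp(-qT) = 1.0000000000; exp(-rT) = 0.9656054163
N(d1) = 0.4738059544
Delta = exp(-qT) * N(d1) = 1.0000000000 * 0.4738059544 = 0.473806

Answer: Delta = 0.473806


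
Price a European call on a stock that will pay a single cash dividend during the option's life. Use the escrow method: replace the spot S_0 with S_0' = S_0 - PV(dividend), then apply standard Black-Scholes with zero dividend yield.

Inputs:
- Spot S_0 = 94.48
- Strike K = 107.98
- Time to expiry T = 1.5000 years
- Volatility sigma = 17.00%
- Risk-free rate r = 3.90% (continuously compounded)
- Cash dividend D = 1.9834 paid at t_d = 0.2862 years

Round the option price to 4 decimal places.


PV(D) = D * exp(-r * t_d) = 1.9834 * 0.98890026 = 1.96138478
S_0' = S_0 - PV(D) = 94.4800 - 1.96138478 = 92.51861522
d1 = (ln(S_0'/K) + (r + sigma^2/2)*T) / (sigma*sqrt(T)) = -0.35715076
d2 = d1 - sigma*sqrt(T) = -0.56535739
exp(-rT) = 0.94317824
N(d1) = 0.36048947; N(d2) = 0.28591535
C = S_0' * N(d1) - K * exp(-rT) * N(d2) = 92.51861522 * 0.36048947 - 107.9800 * 0.94317824 * 0.28591535 = 4.2331

Answer: Price = 4.2331
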